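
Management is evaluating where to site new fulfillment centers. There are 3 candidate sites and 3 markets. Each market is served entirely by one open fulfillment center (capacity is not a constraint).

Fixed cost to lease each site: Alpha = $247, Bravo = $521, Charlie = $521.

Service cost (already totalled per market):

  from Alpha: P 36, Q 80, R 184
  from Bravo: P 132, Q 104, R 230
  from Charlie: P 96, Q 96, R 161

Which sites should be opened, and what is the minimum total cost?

Open Alpha only; minimum total cost 547.

For any fixed open set, each market goes to its cheapest open site; total = fixed + service.
{Alpha}: P→Alpha 36, Q→Alpha 80, R→Alpha 184. Service 300; fixed 247; total 547.
{Charlie}: P→Charlie 96, Q→Charlie 96, R→Charlie 161. Service 353; fixed 521; total 874.
{Bravo}: service 466 + fixed 521 = 987
{Alpha, Bravo, Charlie}: service 277 + fixed 1289 = 1566
No other subset beats 547.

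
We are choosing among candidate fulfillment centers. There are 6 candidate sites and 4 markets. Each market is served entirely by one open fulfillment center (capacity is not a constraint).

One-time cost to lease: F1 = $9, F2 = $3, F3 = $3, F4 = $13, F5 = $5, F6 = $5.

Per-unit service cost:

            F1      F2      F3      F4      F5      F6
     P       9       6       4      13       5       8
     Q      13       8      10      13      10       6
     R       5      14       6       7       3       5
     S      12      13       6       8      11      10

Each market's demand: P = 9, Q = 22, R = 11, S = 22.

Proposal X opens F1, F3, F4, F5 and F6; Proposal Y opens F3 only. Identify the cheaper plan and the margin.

Proposal X is cheaper by 89.

Proposal X: {F1, F3, F4, F5, F6}: P→F3 4·9=36, Q→F6 6·22=132, R→F5 3·11=33, S→F3 6·22=132. Service 333; fixed 35; total 368.
Proposal Y: {F3}: P→F3 4·9=36, Q→F3 10·22=220, R→F3 6·11=66, S→F3 6·22=132. Service 454; fixed 3; total 457.
Difference: |368 − 457| = 89.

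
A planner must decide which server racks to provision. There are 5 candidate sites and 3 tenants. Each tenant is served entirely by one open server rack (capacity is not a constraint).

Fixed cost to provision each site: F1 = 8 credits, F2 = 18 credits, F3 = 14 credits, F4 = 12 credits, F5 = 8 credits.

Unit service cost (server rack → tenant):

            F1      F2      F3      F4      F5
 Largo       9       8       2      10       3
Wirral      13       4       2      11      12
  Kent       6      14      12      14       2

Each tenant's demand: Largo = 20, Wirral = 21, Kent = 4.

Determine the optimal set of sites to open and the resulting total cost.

Open F3 and F5; minimum total cost 112.

For any fixed open set, each tenant goes to its cheapest open site; total = fixed + service.
{F3, F5}: Largo→F3 2·20=40, Wirral→F3 2·21=42, Kent→F5 2·4=8. Service 90; fixed 22; total 112.
{F1, F3, F5}: service 90 + fixed 30 = 120
{F3, F4, F5}: Largo→F3 2·20=40, Wirral→F3 2·21=42, Kent→F5 2·4=8. Service 90; fixed 34; total 124.
{F1, F2, F3, F4, F5}: Largo→F3 2·20=40, Wirral→F3 2·21=42, Kent→F5 2·4=8. Service 90; fixed 60; total 150.
No other subset beats 112.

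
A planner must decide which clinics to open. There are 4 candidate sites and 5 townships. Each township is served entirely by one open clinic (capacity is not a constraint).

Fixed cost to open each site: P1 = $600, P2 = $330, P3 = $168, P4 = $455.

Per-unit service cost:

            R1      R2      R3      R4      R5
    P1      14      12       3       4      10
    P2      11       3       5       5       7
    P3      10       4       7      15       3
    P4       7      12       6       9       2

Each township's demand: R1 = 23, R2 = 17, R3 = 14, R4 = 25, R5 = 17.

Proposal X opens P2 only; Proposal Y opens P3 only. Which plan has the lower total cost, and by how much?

Proposal X is cheaper by 42.

Proposal X: {P2}: R1→P2 11·23=253, R2→P2 3·17=51, R3→P2 5·14=70, R4→P2 5·25=125, R5→P2 7·17=119. Service 618; fixed 330; total 948.
Proposal Y: {P3}: R1→P3 10·23=230, R2→P3 4·17=68, R3→P3 7·14=98, R4→P3 15·25=375, R5→P3 3·17=51. Service 822; fixed 168; total 990.
Difference: |948 − 990| = 42.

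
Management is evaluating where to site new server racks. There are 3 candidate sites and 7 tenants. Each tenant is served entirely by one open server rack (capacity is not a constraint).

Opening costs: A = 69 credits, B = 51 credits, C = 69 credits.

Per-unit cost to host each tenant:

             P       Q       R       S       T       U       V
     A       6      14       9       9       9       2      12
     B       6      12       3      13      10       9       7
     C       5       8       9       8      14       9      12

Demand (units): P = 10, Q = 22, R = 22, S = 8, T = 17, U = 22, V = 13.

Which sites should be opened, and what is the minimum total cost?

For any fixed open set, each tenant goes to its cheapest open site; total = fixed + service.
{A, B, C}: P→C 5·10=50, Q→C 8·22=176, R→B 3·22=66, S→C 8·8=64, T→A 9·17=153, U→A 2·22=44, V→B 7·13=91. Service 644; fixed 189; total 833.
{A, B}: P→A 6·10=60, Q→B 12·22=264, R→B 3·22=66, S→A 9·8=72, T→A 9·17=153, U→A 2·22=44, V→B 7·13=91. Service 750; fixed 120; total 870.
{B, C}: service 815 + fixed 120 = 935
{B}: P→B 6·10=60, Q→B 12·22=264, R→B 3·22=66, S→B 13·8=104, T→B 10·17=170, U→B 9·22=198, V→B 7·13=91. Service 953; fixed 51; total 1004.
No other subset beats 833.

Open A, B and C; minimum total cost 833.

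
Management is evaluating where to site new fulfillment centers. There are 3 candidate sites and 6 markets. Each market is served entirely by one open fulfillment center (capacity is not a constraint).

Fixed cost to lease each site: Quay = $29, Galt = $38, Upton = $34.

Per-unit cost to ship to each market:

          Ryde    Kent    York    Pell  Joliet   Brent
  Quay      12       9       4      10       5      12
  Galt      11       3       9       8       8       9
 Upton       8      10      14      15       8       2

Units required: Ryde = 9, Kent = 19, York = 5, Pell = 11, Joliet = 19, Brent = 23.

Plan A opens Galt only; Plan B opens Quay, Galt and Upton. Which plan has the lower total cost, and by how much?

Plan B is cheaper by 207.

Plan A: {Galt}: Ryde→Galt 11·9=99, Kent→Galt 3·19=57, York→Galt 9·5=45, Pell→Galt 8·11=88, Joliet→Galt 8·19=152, Brent→Galt 9·23=207. Service 648; fixed 38; total 686.
Plan B: {Quay, Galt, Upton}: Ryde→Upton 8·9=72, Kent→Galt 3·19=57, York→Quay 4·5=20, Pell→Galt 8·11=88, Joliet→Quay 5·19=95, Brent→Upton 2·23=46. Service 378; fixed 101; total 479.
Difference: |686 − 479| = 207.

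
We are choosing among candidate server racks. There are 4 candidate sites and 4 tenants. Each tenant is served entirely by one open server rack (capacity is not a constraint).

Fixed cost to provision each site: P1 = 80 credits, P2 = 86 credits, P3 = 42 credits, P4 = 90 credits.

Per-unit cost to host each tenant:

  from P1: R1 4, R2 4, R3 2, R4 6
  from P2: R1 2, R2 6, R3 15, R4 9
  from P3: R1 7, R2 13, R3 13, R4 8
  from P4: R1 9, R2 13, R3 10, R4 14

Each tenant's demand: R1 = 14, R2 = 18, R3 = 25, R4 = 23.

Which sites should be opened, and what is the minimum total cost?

Open P1 only; minimum total cost 396.

For any fixed open set, each tenant goes to its cheapest open site; total = fixed + service.
{P1}: R1→P1 4·14=56, R2→P1 4·18=72, R3→P1 2·25=50, R4→P1 6·23=138. Service 316; fixed 80; total 396.
{P1, P3}: R1→P1 4·14=56, R2→P1 4·18=72, R3→P1 2·25=50, R4→P1 6·23=138. Service 316; fixed 122; total 438.
{P1, P2}: service 288 + fixed 166 = 454
{P1, P2, P3, P4}: service 288 + fixed 298 = 586
No other subset beats 396.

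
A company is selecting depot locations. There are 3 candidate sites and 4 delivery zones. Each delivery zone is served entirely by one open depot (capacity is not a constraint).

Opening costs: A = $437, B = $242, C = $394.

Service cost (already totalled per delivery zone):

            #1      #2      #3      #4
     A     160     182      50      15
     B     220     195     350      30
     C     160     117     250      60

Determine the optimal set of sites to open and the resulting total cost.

Open A only; minimum total cost 844.

For any fixed open set, each delivery zone goes to its cheapest open site; total = fixed + service.
{A}: #1→A 160, #2→A 182, #3→A 50, #4→A 15. Service 407; fixed 437; total 844.
{C}: service 587 + fixed 394 = 981
{B}: service 795 + fixed 242 = 1037
{A, B, C}: service 342 + fixed 1073 = 1415
(All 7 nonempty subsets were checked; A only is lowest.)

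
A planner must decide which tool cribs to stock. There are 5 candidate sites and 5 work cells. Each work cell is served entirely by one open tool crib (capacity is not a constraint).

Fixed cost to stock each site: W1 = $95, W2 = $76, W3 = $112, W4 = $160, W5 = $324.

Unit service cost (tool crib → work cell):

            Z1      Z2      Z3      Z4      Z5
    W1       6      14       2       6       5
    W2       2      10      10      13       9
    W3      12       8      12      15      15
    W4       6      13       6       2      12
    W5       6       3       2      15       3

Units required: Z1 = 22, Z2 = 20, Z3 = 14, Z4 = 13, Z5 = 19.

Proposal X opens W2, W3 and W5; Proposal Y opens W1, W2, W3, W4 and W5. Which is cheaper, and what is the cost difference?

Proposal X is cheaper by 112.

Proposal X: {W2, W3, W5}: Z1→W2 2·22=44, Z2→W5 3·20=60, Z3→W5 2·14=28, Z4→W2 13·13=169, Z5→W5 3·19=57. Service 358; fixed 512; total 870.
Proposal Y: {W1, W2, W3, W4, W5}: Z1→W2 2·22=44, Z2→W5 3·20=60, Z3→W1 2·14=28, Z4→W4 2·13=26, Z5→W5 3·19=57. Service 215; fixed 767; total 982.
Difference: |870 − 982| = 112.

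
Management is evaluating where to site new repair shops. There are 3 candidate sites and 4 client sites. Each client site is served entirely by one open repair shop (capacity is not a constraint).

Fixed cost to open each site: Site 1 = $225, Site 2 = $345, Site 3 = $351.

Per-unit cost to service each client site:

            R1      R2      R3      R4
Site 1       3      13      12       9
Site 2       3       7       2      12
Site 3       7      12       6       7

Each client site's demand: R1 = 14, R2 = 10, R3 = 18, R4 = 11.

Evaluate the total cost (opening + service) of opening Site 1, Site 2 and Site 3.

Each client site is assigned to its cheapest site among the open ones.
{Site 1, Site 2, Site 3}: R1→Site 1 3·14=42, R2→Site 2 7·10=70, R3→Site 2 2·18=36, R4→Site 3 7·11=77. Service 225; fixed 921; total 1146.

Total cost: 1146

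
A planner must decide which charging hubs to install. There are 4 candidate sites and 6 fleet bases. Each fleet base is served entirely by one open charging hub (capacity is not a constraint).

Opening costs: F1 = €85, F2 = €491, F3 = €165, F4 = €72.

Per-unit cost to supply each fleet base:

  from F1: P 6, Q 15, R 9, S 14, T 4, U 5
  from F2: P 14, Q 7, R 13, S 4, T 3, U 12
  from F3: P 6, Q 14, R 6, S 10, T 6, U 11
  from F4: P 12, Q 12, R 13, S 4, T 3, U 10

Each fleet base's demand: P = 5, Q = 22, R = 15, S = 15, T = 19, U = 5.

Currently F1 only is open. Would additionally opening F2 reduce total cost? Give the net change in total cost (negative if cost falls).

Current service cost with {F1}: 806.
Adding F2: each fleet base re-picks its cheapest; new service cost 461, saving 345.
Extra fixed cost: 491. Net change = 491 − 345 = 146.
(Totals: 891 → 1037.)

No — net change +146 (cost rises by 146).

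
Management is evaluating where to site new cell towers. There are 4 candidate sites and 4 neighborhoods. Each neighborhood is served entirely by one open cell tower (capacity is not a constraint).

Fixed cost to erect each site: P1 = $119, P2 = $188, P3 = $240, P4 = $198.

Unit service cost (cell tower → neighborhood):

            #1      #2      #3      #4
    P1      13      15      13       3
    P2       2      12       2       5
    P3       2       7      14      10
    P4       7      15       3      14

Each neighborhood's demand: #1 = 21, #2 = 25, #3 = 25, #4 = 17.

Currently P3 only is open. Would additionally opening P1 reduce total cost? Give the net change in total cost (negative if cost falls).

Yes — net change −25 (cost falls by 25).

Current service cost with {P3}: 737.
Adding P1: each neighborhood re-picks its cheapest; new service cost 593, saving 144.
Extra fixed cost: 119. Net change = 119 − 144 = -25.
(Totals: 977 → 952.)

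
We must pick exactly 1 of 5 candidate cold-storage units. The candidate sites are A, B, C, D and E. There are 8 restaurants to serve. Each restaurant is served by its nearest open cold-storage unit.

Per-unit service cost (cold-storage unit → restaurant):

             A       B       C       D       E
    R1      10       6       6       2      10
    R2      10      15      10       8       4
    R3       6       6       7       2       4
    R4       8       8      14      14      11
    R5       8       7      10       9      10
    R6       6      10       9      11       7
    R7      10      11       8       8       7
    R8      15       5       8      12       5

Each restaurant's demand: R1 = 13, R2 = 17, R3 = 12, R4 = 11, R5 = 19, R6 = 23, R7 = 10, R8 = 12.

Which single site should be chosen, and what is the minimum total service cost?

With exactly 1 open, each restaurant uses its cheapest among the chosen.
{E}: R1→E 10·13=130, R2→E 4·17=68, R3→E 4·12=48, R4→E 11·11=121, R5→E 10·19=190, R6→E 7·23=161, R7→E 7·10=70, R8→E 5·12=60. Service cost 848.
{D}: service cost 988
{B}: service cost 1026
Among all 5 size-1 choices, {E} is lowest.

Choose E only; total service cost 848.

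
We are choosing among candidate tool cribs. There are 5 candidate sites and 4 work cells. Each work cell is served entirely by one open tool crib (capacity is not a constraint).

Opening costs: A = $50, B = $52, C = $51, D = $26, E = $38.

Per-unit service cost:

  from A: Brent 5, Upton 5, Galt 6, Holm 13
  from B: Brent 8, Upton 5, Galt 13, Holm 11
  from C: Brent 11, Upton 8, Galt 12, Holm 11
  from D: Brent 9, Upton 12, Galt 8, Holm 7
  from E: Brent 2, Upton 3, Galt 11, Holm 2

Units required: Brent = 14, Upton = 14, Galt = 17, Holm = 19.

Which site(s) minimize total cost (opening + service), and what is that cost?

Open A and E; minimum total cost 298.

For any fixed open set, each work cell goes to its cheapest open site; total = fixed + service.
{A, E}: Brent→E 2·14=28, Upton→E 3·14=42, Galt→A 6·17=102, Holm→E 2·19=38. Service 210; fixed 88; total 298.
{D, E}: Brent→E 2·14=28, Upton→E 3·14=42, Galt→D 8·17=136, Holm→E 2·19=38. Service 244; fixed 64; total 308.
{A, D, E}: Brent→E 2·14=28, Upton→E 3·14=42, Galt→A 6·17=102, Holm→E 2·19=38. Service 210; fixed 114; total 324.
{A, B, C, D, E}: service 210 + fixed 217 = 427
No other subset beats 298.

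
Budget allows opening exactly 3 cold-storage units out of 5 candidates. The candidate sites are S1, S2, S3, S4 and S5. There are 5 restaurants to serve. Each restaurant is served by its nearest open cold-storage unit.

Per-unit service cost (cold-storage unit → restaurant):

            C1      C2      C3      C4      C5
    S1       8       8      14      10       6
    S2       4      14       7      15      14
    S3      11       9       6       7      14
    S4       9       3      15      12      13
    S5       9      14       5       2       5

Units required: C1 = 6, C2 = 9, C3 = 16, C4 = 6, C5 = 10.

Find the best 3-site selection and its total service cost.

With exactly 3 open, each restaurant uses its cheapest among the chosen.
{S2, S4, S5}: C1→S2 4·6=24, C2→S4 3·9=27, C3→S5 5·16=80, C4→S5 2·6=12, C5→S5 5·10=50. Service cost 193.
{S1, S4, S5}: service cost 217
{S3, S4, S5}: service cost 223
Among all 10 size-3 choices, {S2, S4, S5} is lowest.

Choose S2, S4 and S5; total service cost 193.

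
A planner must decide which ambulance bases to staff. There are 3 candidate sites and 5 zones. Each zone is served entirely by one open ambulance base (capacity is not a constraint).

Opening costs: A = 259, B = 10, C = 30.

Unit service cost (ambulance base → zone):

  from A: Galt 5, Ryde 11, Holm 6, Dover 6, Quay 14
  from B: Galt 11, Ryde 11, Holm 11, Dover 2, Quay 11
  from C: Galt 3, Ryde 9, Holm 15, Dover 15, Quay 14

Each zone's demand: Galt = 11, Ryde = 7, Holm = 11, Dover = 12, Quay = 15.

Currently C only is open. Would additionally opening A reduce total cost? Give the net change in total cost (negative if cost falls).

Current service cost with {C}: 651.
Adding A: each zone re-picks its cheapest; new service cost 444, saving 207.
Extra fixed cost: 259. Net change = 259 − 207 = 52.
(Totals: 681 → 733.)

No — net change +52 (cost rises by 52).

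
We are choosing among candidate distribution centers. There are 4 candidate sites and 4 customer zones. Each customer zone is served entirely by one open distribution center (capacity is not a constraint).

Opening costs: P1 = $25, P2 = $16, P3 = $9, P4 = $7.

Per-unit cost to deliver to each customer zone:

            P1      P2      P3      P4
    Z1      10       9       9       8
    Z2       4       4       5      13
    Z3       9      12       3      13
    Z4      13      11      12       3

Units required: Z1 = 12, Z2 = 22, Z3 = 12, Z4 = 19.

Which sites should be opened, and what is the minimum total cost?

For any fixed open set, each customer zone goes to its cheapest open site; total = fixed + service.
{P2, P3, P4}: Z1→P4 8·12=96, Z2→P2 4·22=88, Z3→P3 3·12=36, Z4→P4 3·19=57. Service 277; fixed 32; total 309.
{P3, P4}: service 299 + fixed 16 = 315
{P1, P3, P4}: Z1→P4 8·12=96, Z2→P1 4·22=88, Z3→P3 3·12=36, Z4→P4 3·19=57. Service 277; fixed 41; total 318.
{P1, P2, P3, P4}: service 277 + fixed 57 = 334
No other subset beats 309.

Open P2, P3 and P4; minimum total cost 309.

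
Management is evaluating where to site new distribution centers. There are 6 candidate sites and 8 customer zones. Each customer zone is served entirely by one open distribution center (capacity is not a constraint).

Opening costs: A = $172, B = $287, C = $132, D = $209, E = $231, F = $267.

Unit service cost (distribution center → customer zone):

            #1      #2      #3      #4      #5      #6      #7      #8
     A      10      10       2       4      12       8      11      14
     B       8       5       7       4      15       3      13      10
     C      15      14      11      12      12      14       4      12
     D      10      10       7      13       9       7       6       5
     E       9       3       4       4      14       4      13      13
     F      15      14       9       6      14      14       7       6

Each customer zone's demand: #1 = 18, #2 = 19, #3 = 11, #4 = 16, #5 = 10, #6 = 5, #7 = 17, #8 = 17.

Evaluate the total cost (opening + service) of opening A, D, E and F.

Each customer zone is assigned to its cheapest site among the open ones.
{A, D, E, F}: #1→E 9·18=162, #2→E 3·19=57, #3→A 2·11=22, #4→A 4·16=64, #5→D 9·10=90, #6→E 4·5=20, #7→D 6·17=102, #8→D 5·17=85. Service 602; fixed 879; total 1481.

Total cost: 1481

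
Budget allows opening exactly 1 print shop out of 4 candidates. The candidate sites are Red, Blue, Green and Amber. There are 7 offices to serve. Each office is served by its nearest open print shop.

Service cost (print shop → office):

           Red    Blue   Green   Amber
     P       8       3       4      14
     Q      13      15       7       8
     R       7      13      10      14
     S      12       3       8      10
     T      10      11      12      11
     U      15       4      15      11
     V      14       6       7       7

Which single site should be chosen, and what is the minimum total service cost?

Choose Blue only; total service cost 55.

With exactly 1 open, each office uses its cheapest among the chosen.
{Blue}: P→Blue 3, Q→Blue 15, R→Blue 13, S→Blue 3, T→Blue 11, U→Blue 4, V→Blue 6. Service cost 55.
{Green}: service cost 63
{Amber}: service cost 75
Among all 4 size-1 choices, {Blue} is lowest.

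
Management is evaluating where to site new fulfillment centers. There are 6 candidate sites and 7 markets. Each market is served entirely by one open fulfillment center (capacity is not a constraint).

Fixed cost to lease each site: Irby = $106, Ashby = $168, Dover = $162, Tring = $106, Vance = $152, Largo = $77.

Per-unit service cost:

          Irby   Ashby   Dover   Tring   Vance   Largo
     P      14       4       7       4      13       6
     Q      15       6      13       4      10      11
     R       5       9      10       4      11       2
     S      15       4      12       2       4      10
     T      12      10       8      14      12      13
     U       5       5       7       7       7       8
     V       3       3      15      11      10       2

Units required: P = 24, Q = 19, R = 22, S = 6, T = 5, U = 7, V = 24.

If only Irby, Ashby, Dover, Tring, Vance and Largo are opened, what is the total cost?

Each market is assigned to its cheapest site among the open ones.
{Irby, Ashby, Dover, Tring, Vance, Largo}: P→Ashby 4·24=96, Q→Tring 4·19=76, R→Largo 2·22=44, S→Tring 2·6=12, T→Dover 8·5=40, U→Irby 5·7=35, V→Largo 2·24=48. Service 351; fixed 771; total 1122.

Total cost: 1122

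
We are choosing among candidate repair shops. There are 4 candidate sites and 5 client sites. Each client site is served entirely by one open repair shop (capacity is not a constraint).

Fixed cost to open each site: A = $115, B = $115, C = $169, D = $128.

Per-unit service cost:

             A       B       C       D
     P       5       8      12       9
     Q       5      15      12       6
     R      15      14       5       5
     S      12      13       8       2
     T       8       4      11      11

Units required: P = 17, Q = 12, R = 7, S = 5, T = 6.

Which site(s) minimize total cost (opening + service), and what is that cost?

Open D only; minimum total cost 464.

For any fixed open set, each client site goes to its cheapest open site; total = fixed + service.
{D}: P→D 9·17=153, Q→D 6·12=72, R→D 5·7=35, S→D 2·5=10, T→D 11·6=66. Service 336; fixed 128; total 464.
{A}: service 358 + fixed 115 = 473
{A, D}: service 238 + fixed 243 = 481
{A, B, C, D}: service 214 + fixed 527 = 741
(All 15 nonempty subsets were checked; D only is lowest.)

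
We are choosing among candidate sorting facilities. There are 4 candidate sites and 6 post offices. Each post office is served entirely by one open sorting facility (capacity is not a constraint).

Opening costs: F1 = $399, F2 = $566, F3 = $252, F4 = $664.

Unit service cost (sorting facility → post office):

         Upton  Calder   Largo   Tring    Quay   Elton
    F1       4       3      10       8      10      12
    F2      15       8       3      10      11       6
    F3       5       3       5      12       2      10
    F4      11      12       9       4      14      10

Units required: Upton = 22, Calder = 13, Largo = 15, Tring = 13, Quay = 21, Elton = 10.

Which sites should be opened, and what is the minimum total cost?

Open F3 only; minimum total cost 774.

For any fixed open set, each post office goes to its cheapest open site; total = fixed + service.
{F3}: Upton→F3 5·22=110, Calder→F3 3·13=39, Largo→F3 5·15=75, Tring→F3 12·13=156, Quay→F3 2·21=42, Elton→F3 10·10=100. Service 522; fixed 252; total 774.
{F1, F3}: Upton→F1 4·22=88, Calder→F1 3·13=39, Largo→F3 5·15=75, Tring→F1 8·13=104, Quay→F3 2·21=42, Elton→F3 10·10=100. Service 448; fixed 651; total 1099.
{F1}: Upton→F1 4·22=88, Calder→F1 3·13=39, Largo→F1 10·15=150, Tring→F1 8·13=104, Quay→F1 10·21=210, Elton→F1 12·10=120. Service 711; fixed 399; total 1110.
{F1, F2, F3, F4}: service 326 + fixed 1881 = 2207
No other subset beats 774.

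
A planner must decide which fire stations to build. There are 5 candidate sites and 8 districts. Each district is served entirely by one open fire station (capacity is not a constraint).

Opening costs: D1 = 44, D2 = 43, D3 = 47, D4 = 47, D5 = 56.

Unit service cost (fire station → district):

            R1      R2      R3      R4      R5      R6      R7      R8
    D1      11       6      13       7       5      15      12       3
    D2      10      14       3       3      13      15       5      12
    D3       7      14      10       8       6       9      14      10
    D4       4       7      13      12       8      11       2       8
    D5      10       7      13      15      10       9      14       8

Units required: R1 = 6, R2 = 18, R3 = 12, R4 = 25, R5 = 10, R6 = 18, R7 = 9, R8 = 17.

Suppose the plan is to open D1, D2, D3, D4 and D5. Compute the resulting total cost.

Each district is assigned to its cheapest site among the open ones.
{D1, D2, D3, D4, D5}: R1→D4 4·6=24, R2→D1 6·18=108, R3→D2 3·12=36, R4→D2 3·25=75, R5→D1 5·10=50, R6→D3 9·18=162, R7→D4 2·9=18, R8→D1 3·17=51. Service 524; fixed 237; total 761.

Total cost: 761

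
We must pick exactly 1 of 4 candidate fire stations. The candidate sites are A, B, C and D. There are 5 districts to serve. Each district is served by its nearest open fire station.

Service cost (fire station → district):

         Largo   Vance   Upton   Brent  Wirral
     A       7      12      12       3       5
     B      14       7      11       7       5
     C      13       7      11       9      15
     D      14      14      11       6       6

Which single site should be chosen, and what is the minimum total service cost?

With exactly 1 open, each district uses its cheapest among the chosen.
{A}: Largo→A 7, Vance→A 12, Upton→A 12, Brent→A 3, Wirral→A 5. Service cost 39.
{B}: service cost 44
{D}: service cost 51
Among all 4 size-1 choices, {A} is lowest.

Choose A only; total service cost 39.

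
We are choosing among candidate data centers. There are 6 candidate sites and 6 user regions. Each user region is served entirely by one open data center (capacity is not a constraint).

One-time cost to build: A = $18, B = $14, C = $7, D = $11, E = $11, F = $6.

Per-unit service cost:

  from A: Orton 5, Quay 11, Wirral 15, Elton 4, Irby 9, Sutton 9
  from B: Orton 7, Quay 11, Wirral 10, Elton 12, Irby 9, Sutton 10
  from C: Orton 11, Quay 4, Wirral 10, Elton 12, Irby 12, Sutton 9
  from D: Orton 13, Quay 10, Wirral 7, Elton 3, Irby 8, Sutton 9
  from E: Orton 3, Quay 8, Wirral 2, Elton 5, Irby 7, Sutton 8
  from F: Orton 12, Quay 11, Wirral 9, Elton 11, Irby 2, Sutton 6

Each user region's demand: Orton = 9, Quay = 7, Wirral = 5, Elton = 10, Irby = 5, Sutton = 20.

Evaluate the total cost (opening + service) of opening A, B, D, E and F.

Each user region is assigned to its cheapest site among the open ones.
{A, B, D, E, F}: Orton→E 3·9=27, Quay→E 8·7=56, Wirral→E 2·5=10, Elton→D 3·10=30, Irby→F 2·5=10, Sutton→F 6·20=120. Service 253; fixed 60; total 313.

Total cost: 313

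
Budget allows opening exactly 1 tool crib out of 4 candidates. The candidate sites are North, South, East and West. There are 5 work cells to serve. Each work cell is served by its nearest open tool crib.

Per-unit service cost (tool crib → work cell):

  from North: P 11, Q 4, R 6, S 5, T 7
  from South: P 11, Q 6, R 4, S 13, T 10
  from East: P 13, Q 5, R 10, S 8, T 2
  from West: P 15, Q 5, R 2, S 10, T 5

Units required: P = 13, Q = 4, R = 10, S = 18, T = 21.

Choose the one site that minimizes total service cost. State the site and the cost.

Choose North only; total service cost 456.

With exactly 1 open, each work cell uses its cheapest among the chosen.
{North}: P→North 11·13=143, Q→North 4·4=16, R→North 6·10=60, S→North 5·18=90, T→North 7·21=147. Service cost 456.
{East}: service cost 475
{West}: service cost 520
Among all 4 size-1 choices, {North} is lowest.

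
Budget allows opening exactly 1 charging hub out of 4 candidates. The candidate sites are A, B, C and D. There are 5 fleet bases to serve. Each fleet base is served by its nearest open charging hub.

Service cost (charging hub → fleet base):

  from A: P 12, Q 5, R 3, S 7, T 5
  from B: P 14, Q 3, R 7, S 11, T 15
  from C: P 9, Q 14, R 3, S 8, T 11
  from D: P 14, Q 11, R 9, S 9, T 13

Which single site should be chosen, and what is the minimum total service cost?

With exactly 1 open, each fleet base uses its cheapest among the chosen.
{A}: P→A 12, Q→A 5, R→A 3, S→A 7, T→A 5. Service cost 32.
{C}: service cost 45
{B}: service cost 50
Among all 4 size-1 choices, {A} is lowest.

Choose A only; total service cost 32.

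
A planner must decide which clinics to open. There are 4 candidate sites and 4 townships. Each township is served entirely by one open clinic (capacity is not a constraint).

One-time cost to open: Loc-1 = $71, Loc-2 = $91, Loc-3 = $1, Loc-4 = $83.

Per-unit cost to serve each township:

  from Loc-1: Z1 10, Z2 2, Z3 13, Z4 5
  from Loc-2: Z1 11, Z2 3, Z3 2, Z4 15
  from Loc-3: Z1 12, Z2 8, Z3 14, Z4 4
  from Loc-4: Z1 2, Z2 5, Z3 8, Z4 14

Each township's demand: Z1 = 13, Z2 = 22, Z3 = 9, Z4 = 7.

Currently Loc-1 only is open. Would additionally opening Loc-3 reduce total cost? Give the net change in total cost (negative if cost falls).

Yes — net change −6 (cost falls by 6).

Current service cost with {Loc-1}: 326.
Adding Loc-3: each township re-picks its cheapest; new service cost 319, saving 7.
Extra fixed cost: 1. Net change = 1 − 7 = -6.
(Totals: 397 → 391.)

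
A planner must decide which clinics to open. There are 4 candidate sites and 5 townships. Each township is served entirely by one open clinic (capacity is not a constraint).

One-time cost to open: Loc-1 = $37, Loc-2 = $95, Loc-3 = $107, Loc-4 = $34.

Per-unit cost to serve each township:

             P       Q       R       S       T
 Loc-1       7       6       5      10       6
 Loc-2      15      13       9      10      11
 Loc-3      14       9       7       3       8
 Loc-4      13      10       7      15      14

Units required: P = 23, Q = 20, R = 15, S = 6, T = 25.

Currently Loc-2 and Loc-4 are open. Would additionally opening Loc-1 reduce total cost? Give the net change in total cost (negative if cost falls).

Current service cost with {Loc-2, Loc-4}: 939.
Adding Loc-1: each township re-picks its cheapest; new service cost 566, saving 373.
Extra fixed cost: 37. Net change = 37 − 373 = -336.
(Totals: 1068 → 732.)

Yes — net change −336 (cost falls by 336).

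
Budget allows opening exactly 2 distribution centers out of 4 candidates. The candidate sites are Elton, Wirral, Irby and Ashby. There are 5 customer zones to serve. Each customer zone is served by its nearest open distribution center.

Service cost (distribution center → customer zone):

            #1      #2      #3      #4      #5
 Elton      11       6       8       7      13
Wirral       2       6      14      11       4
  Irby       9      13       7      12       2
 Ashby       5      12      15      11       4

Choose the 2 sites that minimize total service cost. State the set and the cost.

Choose Elton and Wirral; total service cost 27.

With exactly 2 open, each customer zone uses its cheapest among the chosen.
{Elton, Wirral}: #1→Wirral 2, #2→Elton 6, #3→Elton 8, #4→Elton 7, #5→Wirral 4. Service cost 27.
{Wirral, Irby}: service cost 28
{Elton, Ashby}: service cost 30
Among all 6 size-2 choices, {Elton, Wirral} is lowest.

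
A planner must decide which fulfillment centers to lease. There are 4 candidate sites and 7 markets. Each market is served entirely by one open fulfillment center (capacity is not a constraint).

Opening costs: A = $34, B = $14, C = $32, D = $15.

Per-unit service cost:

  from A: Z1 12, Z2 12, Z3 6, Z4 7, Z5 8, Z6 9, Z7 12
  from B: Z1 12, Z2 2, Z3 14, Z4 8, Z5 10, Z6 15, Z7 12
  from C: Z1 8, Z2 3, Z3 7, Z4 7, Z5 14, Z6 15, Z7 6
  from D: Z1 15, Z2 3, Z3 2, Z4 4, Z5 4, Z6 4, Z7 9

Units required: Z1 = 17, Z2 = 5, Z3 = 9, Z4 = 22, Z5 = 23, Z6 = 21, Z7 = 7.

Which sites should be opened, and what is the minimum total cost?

Open C and D; minimum total cost 522.

For any fixed open set, each market goes to its cheapest open site; total = fixed + service.
{C, D}: Z1→C 8·17=136, Z2→C 3·5=15, Z3→D 2·9=18, Z4→D 4·22=88, Z5→D 4·23=92, Z6→D 4·21=84, Z7→C 6·7=42. Service 475; fixed 47; total 522.
{B, C, D}: Z1→C 8·17=136, Z2→B 2·5=10, Z3→D 2·9=18, Z4→D 4·22=88, Z5→D 4·23=92, Z6→D 4·21=84, Z7→C 6·7=42. Service 470; fixed 61; total 531.
{A, C, D}: Z1→C 8·17=136, Z2→C 3·5=15, Z3→D 2·9=18, Z4→D 4·22=88, Z5→D 4·23=92, Z6→D 4·21=84, Z7→C 6·7=42. Service 475; fixed 81; total 556.
{A, B, C, D}: Z1→C 8·17=136, Z2→B 2·5=10, Z3→D 2·9=18, Z4→D 4·22=88, Z5→D 4·23=92, Z6→D 4·21=84, Z7→C 6·7=42. Service 470; fixed 95; total 565.
No other subset beats 522.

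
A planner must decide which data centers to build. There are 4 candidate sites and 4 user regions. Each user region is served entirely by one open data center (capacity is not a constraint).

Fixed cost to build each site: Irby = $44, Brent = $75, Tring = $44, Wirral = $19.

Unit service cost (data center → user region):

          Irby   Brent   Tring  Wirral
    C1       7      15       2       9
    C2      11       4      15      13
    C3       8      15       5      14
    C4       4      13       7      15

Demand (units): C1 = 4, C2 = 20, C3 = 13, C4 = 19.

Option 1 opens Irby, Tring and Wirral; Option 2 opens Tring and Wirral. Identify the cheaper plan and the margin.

Option 1 is cheaper by 53.

Option 1: {Irby, Tring, Wirral}: C1→Tring 2·4=8, C2→Irby 11·20=220, C3→Tring 5·13=65, C4→Irby 4·19=76. Service 369; fixed 107; total 476.
Option 2: {Tring, Wirral}: C1→Tring 2·4=8, C2→Wirral 13·20=260, C3→Tring 5·13=65, C4→Tring 7·19=133. Service 466; fixed 63; total 529.
Difference: |476 − 529| = 53.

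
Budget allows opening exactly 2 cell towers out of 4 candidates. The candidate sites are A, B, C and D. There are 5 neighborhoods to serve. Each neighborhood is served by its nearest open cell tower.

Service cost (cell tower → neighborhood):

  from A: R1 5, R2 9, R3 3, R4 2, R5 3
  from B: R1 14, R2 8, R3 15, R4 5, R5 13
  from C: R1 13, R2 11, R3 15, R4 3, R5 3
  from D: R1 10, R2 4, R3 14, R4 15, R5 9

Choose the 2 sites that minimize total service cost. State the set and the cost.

With exactly 2 open, each neighborhood uses its cheapest among the chosen.
{A, D}: R1→A 5, R2→D 4, R3→A 3, R4→A 2, R5→A 3. Service cost 17.
{A, B}: service cost 21
{A, C}: service cost 22
Among all 6 size-2 choices, {A, D} is lowest.

Choose A and D; total service cost 17.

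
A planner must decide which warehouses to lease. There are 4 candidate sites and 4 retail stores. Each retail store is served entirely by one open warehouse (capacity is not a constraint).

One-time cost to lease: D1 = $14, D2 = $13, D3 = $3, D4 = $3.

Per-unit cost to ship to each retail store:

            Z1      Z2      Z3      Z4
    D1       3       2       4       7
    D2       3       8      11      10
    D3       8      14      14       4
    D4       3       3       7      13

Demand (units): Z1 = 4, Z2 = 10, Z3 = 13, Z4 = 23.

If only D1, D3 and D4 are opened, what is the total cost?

Each retail store is assigned to its cheapest site among the open ones.
{D1, D3, D4}: Z1→D1 3·4=12, Z2→D1 2·10=20, Z3→D1 4·13=52, Z4→D3 4·23=92. Service 176; fixed 20; total 196.

Total cost: 196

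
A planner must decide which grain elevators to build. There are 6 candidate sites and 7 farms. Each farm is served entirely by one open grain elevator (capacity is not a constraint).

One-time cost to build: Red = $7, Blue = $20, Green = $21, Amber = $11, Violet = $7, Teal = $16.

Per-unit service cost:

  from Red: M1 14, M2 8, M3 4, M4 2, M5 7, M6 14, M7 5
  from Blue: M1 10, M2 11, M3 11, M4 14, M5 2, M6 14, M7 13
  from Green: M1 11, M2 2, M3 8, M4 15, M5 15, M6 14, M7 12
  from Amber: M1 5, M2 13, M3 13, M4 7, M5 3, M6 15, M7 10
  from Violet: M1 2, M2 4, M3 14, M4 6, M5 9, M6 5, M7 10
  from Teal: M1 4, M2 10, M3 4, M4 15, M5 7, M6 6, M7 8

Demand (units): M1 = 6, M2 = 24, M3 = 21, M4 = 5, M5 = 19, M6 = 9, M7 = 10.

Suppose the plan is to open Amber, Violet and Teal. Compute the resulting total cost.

Each farm is assigned to its cheapest site among the open ones.
{Amber, Violet, Teal}: M1→Violet 2·6=12, M2→Violet 4·24=96, M3→Teal 4·21=84, M4→Violet 6·5=30, M5→Amber 3·19=57, M6→Violet 5·9=45, M7→Teal 8·10=80. Service 404; fixed 34; total 438.

Total cost: 438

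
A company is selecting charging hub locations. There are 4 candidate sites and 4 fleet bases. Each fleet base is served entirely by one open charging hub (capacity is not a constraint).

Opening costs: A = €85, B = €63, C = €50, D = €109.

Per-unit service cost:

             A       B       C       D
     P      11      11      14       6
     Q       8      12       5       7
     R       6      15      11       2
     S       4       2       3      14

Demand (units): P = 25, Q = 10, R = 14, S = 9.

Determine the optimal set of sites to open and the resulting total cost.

Open C and D; minimum total cost 414.

For any fixed open set, each fleet base goes to its cheapest open site; total = fixed + service.
{C, D}: P→D 6·25=150, Q→C 5·10=50, R→D 2·14=28, S→C 3·9=27. Service 255; fixed 159; total 414.
{B, D}: service 266 + fixed 172 = 438
{B, C, D}: P→D 6·25=150, Q→C 5·10=50, R→D 2·14=28, S→B 2·9=18. Service 246; fixed 222; total 468.
{A, B, C, D}: P→D 6·25=150, Q→C 5·10=50, R→D 2·14=28, S→B 2·9=18. Service 246; fixed 307; total 553.
No other subset beats 414.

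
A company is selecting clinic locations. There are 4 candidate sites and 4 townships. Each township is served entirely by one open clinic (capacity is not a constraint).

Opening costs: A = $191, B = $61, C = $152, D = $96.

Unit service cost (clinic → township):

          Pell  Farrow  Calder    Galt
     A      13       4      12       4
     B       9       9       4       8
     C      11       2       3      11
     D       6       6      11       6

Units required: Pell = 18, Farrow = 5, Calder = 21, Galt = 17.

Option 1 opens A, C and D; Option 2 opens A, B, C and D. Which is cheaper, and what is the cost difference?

Option 1 is cheaper by 61.

Option 1: {A, C, D}: Pell→D 6·18=108, Farrow→C 2·5=10, Calder→C 3·21=63, Galt→A 4·17=68. Service 249; fixed 439; total 688.
Option 2: {A, B, C, D}: Pell→D 6·18=108, Farrow→C 2·5=10, Calder→C 3·21=63, Galt→A 4·17=68. Service 249; fixed 500; total 749.
Difference: |688 − 749| = 61.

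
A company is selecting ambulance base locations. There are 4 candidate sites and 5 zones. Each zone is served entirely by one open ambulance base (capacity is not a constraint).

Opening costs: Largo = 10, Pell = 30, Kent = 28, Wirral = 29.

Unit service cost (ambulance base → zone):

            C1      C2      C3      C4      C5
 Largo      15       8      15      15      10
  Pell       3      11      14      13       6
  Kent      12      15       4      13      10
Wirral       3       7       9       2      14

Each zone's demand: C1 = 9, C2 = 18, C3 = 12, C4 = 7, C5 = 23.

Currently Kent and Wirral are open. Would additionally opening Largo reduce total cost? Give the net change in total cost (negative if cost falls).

No — net change +10 (cost rises by 10).

Current service cost with {Kent, Wirral}: 445.
Adding Largo: each zone re-picks its cheapest; new service cost 445, saving 0.
Extra fixed cost: 10. Net change = 10 − 0 = 10.
(Totals: 502 → 512.)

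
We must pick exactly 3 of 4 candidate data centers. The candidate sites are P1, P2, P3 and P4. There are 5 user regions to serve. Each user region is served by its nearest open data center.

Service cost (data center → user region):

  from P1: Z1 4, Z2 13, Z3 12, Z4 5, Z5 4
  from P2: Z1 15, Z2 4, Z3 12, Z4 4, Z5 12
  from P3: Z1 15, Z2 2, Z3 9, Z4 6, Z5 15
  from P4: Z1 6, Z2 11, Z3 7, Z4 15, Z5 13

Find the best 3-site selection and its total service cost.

Choose P1, P3 and P4; total service cost 22.

With exactly 3 open, each user region uses its cheapest among the chosen.
{P1, P3, P4}: Z1→P1 4, Z2→P3 2, Z3→P4 7, Z4→P1 5, Z5→P1 4. Service cost 22.
{P1, P2, P3}: service cost 23
{P1, P2, P4}: service cost 23
Among all 4 size-3 choices, {P1, P3, P4} is lowest.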